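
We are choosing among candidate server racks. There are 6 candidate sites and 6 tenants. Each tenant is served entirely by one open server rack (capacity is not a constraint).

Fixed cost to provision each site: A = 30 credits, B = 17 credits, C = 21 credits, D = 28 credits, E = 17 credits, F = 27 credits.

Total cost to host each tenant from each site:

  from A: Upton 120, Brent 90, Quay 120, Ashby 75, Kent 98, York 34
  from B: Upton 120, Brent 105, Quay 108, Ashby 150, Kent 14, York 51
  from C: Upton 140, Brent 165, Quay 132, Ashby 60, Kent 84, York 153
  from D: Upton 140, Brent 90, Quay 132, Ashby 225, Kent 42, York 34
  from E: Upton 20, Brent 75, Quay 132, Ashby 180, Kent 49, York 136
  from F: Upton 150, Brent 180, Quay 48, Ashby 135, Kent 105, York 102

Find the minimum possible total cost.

Minimum total cost: 350

For any fixed open set, each tenant goes to its cheapest open site; total = fixed + service.
{B, C, E, F}: Upton→E 20, Brent→E 75, Quay→F 48, Ashby→C 60, Kent→B 14, York→B 51. Service 268; fixed 82; total 350.
{A, B, E, F}: service 266 + fixed 91 = 357
{B, C, D, E, F}: service 251 + fixed 110 = 361
{A, B, C, D, E, F}: Upton→E 20, Brent→E 75, Quay→F 48, Ashby→C 60, Kent→B 14, York→A 34. Service 251; fixed 140; total 391.
No other subset beats 350.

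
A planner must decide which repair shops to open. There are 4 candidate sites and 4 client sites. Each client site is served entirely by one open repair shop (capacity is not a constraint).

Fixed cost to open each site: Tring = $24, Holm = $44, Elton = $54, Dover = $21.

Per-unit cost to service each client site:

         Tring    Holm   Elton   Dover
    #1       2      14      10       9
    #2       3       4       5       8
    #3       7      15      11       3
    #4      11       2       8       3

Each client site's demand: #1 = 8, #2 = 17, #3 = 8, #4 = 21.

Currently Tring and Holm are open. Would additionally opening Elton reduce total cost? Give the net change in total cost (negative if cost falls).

No — net change +54 (cost rises by 54).

Current service cost with {Tring, Holm}: 165.
Adding Elton: each client site re-picks its cheapest; new service cost 165, saving 0.
Extra fixed cost: 54. Net change = 54 − 0 = 54.
(Totals: 233 → 287.)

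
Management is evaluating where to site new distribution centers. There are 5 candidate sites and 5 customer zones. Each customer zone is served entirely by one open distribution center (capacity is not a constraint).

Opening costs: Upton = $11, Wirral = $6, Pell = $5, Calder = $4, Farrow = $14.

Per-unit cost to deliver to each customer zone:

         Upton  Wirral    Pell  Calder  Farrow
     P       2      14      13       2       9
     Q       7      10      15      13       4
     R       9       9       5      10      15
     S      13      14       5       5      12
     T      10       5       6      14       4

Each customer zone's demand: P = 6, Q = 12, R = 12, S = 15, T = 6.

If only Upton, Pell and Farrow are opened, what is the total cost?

Each customer zone is assigned to its cheapest site among the open ones.
{Upton, Pell, Farrow}: P→Upton 2·6=12, Q→Farrow 4·12=48, R→Pell 5·12=60, S→Pell 5·15=75, T→Farrow 4·6=24. Service 219; fixed 30; total 249.

Total cost: 249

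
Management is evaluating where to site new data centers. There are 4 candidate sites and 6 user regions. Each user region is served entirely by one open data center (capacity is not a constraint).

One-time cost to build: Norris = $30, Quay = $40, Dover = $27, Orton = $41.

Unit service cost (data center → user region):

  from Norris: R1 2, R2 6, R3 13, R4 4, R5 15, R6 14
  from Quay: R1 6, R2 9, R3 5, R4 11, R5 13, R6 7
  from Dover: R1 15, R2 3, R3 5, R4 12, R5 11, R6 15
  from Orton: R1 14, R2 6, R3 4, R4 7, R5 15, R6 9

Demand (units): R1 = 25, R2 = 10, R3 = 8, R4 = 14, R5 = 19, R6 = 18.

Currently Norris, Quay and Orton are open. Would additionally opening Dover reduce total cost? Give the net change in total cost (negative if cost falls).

Yes — net change −41 (cost falls by 41).

Current service cost with {Norris, Quay, Orton}: 571.
Adding Dover: each user region re-picks its cheapest; new service cost 503, saving 68.
Extra fixed cost: 27. Net change = 27 − 68 = -41.
(Totals: 682 → 641.)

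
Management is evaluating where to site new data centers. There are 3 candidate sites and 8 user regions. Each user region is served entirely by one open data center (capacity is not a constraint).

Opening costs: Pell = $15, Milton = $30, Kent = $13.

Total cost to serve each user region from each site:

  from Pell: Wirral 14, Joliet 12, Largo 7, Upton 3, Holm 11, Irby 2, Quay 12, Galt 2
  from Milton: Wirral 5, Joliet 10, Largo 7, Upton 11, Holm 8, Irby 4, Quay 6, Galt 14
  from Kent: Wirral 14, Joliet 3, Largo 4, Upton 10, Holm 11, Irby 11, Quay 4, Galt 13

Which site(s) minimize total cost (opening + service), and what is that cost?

For any fixed open set, each user region goes to its cheapest open site; total = fixed + service.
{Pell, Kent}: Wirral→Pell 14, Joliet→Kent 3, Largo→Kent 4, Upton→Pell 3, Holm→Pell 11, Irby→Pell 2, Quay→Kent 4, Galt→Pell 2. Service 43; fixed 28; total 71.
{Pell}: Wirral→Pell 14, Joliet→Pell 12, Largo→Pell 7, Upton→Pell 3, Holm→Pell 11, Irby→Pell 2, Quay→Pell 12, Galt→Pell 2. Service 63; fixed 15; total 78.
{Kent}: service 70 + fixed 13 = 83
{Pell, Milton, Kent}: Wirral→Milton 5, Joliet→Kent 3, Largo→Kent 4, Upton→Pell 3, Holm→Milton 8, Irby→Pell 2, Quay→Kent 4, Galt→Pell 2. Service 31; fixed 58; total 89.
No other subset beats 71.

Open Pell and Kent; minimum total cost 71.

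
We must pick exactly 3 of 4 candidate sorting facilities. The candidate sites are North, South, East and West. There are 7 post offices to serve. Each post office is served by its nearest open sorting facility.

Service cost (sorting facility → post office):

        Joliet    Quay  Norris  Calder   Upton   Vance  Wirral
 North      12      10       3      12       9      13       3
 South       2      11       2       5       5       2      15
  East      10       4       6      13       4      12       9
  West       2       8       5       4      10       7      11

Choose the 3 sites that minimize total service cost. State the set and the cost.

With exactly 3 open, each post office uses its cheapest among the chosen.
{North, South, East}: Joliet→South 2, Quay→East 4, Norris→South 2, Calder→South 5, Upton→East 4, Vance→South 2, Wirral→North 3. Service cost 22.
{North, South, West}: service cost 26
{North, East, West}: service cost 27
Among all 4 size-3 choices, {North, South, East} is lowest.

Choose North, South and East; total service cost 22.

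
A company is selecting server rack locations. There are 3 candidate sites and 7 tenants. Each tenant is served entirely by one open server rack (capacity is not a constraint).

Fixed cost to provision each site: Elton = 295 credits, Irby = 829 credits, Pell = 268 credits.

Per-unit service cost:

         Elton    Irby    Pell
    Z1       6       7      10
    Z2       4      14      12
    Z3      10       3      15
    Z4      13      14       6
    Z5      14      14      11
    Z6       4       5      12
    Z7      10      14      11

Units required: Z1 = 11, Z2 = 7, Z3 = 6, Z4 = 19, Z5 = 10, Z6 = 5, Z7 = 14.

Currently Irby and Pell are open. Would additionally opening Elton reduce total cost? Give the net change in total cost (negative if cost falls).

No — net change +209 (cost rises by 209).

Current service cost with {Irby, Pell}: 582.
Adding Elton: each tenant re-picks its cheapest; new service cost 496, saving 86.
Extra fixed cost: 295. Net change = 295 − 86 = 209.
(Totals: 1679 → 1888.)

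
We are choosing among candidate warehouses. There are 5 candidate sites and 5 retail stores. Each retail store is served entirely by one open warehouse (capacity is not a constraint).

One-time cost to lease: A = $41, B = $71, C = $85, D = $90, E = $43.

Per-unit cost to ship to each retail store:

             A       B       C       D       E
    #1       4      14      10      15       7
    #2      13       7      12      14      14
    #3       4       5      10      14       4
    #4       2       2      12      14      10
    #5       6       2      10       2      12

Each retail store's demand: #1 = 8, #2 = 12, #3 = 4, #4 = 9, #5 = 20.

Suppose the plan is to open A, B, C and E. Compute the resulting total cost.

Each retail store is assigned to its cheapest site among the open ones.
{A, B, C, E}: #1→A 4·8=32, #2→B 7·12=84, #3→A 4·4=16, #4→A 2·9=18, #5→B 2·20=40. Service 190; fixed 240; total 430.

Total cost: 430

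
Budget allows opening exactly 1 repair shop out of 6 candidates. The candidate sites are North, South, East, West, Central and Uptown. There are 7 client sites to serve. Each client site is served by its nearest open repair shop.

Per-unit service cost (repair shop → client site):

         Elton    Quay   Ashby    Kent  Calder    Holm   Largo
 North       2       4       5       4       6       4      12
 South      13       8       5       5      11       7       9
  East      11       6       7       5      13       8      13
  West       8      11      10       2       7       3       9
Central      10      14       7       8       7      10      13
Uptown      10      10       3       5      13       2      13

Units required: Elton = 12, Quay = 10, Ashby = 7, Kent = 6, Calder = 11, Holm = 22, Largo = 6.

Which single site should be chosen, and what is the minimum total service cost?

With exactly 1 open, each client site uses its cheapest among the chosen.
{North}: Elton→North 2·12=24, Quay→North 4·10=40, Ashby→North 5·7=35, Kent→North 4·6=24, Calder→North 6·11=66, Holm→North 4·22=88, Largo→North 12·6=72. Service cost 349.
{West}: service cost 485
{Uptown}: service cost 536
Among all 6 size-1 choices, {North} is lowest.

Choose North only; total service cost 349.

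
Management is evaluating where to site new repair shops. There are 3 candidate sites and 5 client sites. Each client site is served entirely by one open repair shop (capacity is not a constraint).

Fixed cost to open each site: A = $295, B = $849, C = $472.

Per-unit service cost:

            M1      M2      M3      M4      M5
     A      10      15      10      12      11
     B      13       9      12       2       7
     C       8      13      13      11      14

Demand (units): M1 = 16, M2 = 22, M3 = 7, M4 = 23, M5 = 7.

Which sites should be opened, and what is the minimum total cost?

For any fixed open set, each client site goes to its cheapest open site; total = fixed + service.
{A}: M1→A 10·16=160, M2→A 15·22=330, M3→A 10·7=70, M4→A 12·23=276, M5→A 11·7=77. Service 913; fixed 295; total 1208.
{C}: service 856 + fixed 472 = 1328
{B}: service 585 + fixed 849 = 1434
{A, B, C}: service 491 + fixed 1616 = 2107
No other subset beats 1208.

Open A only; minimum total cost 1208.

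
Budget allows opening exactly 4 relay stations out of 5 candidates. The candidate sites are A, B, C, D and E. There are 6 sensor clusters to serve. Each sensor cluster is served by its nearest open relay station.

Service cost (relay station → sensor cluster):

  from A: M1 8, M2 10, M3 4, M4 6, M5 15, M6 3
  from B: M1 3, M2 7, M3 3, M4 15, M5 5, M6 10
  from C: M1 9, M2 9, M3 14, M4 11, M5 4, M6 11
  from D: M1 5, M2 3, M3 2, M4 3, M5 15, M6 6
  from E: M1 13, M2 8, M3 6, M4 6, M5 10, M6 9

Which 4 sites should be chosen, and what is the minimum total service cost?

Choose A, B, C and D; total service cost 18.

With exactly 4 open, each sensor cluster uses its cheapest among the chosen.
{A, B, C, D}: M1→B 3, M2→D 3, M3→D 2, M4→D 3, M5→C 4, M6→A 3. Service cost 18.
{A, B, D, E}: service cost 19
{A, C, D, E}: service cost 20
Among all 5 size-4 choices, {A, B, C, D} is lowest.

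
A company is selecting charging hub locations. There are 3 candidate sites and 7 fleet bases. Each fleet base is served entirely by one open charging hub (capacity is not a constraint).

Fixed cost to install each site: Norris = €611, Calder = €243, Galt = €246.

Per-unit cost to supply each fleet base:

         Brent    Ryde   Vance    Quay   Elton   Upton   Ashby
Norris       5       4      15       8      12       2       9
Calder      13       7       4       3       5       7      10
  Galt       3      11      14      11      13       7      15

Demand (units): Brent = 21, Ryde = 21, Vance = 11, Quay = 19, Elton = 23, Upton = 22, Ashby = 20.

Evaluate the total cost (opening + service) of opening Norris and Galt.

Each fleet base is assigned to its cheapest site among the open ones.
{Norris, Galt}: Brent→Galt 3·21=63, Ryde→Norris 4·21=84, Vance→Galt 14·11=154, Quay→Norris 8·19=152, Elton→Norris 12·23=276, Upton→Norris 2·22=44, Ashby→Norris 9·20=180. Service 953; fixed 857; total 1810.

Total cost: 1810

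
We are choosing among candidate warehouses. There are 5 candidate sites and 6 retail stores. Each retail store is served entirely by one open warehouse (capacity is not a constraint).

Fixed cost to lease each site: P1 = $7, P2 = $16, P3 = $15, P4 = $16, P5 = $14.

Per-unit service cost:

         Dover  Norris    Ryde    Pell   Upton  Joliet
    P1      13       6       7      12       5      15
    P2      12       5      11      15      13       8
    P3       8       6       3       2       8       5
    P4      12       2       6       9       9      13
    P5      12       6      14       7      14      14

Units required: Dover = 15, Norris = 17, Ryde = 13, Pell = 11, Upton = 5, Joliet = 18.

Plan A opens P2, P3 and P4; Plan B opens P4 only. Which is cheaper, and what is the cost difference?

Plan A is cheaper by 294.

Plan A: {P2, P3, P4}: Dover→P3 8·15=120, Norris→P4 2·17=34, Ryde→P3 3·13=39, Pell→P3 2·11=22, Upton→P3 8·5=40, Joliet→P3 5·18=90. Service 345; fixed 47; total 392.
Plan B: {P4}: Dover→P4 12·15=180, Norris→P4 2·17=34, Ryde→P4 6·13=78, Pell→P4 9·11=99, Upton→P4 9·5=45, Joliet→P4 13·18=234. Service 670; fixed 16; total 686.
Difference: |392 − 686| = 294.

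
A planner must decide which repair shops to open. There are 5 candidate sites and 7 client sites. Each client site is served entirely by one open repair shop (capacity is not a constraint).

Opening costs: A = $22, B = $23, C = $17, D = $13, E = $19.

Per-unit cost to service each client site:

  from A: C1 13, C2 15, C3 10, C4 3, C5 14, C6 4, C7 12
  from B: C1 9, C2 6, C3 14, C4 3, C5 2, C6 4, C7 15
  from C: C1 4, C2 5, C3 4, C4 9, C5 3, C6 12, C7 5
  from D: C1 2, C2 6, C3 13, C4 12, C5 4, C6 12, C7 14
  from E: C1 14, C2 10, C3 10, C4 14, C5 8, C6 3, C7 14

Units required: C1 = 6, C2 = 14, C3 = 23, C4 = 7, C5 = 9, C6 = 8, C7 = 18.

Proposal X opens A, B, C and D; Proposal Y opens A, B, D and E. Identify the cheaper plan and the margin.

Proposal X: {A, B, C, D}: C1→D 2·6=12, C2→C 5·14=70, C3→C 4·23=92, C4→A 3·7=21, C5→B 2·9=18, C6→A 4·8=32, C7→C 5·18=90. Service 335; fixed 75; total 410.
Proposal Y: {A, B, D, E}: C1→D 2·6=12, C2→B 6·14=84, C3→A 10·23=230, C4→A 3·7=21, C5→B 2·9=18, C6→E 3·8=24, C7→A 12·18=216. Service 605; fixed 77; total 682.
Difference: |410 − 682| = 272.

Proposal X is cheaper by 272.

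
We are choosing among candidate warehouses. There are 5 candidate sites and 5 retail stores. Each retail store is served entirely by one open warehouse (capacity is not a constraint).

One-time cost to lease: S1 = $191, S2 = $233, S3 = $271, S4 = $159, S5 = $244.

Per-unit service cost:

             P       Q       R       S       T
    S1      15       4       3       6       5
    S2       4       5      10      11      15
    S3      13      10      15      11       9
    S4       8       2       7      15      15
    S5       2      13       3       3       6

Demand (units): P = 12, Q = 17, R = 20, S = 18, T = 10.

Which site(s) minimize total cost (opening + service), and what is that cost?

Open S4 and S5; minimum total cost 635.

For any fixed open set, each retail store goes to its cheapest open site; total = fixed + service.
{S4, S5}: P→S5 2·12=24, Q→S4 2·17=34, R→S5 3·20=60, S→S5 3·18=54, T→S5 6·10=60. Service 232; fixed 403; total 635.
{S1}: service 466 + fixed 191 = 657
{S5}: service 419 + fixed 244 = 663
{S1, S2, S3, S4, S5}: P→S5 2·12=24, Q→S4 2·17=34, R→S1 3·20=60, S→S5 3·18=54, T→S1 5·10=50. Service 222; fixed 1098; total 1320.
No other subset beats 635.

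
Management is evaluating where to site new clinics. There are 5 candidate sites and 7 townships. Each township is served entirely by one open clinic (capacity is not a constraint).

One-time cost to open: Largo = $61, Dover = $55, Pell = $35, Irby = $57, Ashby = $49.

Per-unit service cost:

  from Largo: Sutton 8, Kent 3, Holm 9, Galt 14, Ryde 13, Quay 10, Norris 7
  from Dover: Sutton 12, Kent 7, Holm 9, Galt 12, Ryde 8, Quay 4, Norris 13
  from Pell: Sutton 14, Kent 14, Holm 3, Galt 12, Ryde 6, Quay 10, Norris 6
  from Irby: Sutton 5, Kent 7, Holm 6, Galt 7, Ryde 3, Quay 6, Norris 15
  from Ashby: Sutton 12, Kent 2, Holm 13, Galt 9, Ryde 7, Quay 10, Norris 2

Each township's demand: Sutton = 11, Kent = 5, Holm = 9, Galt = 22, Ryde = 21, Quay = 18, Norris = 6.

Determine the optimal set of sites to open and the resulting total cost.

Open Irby and Ashby; minimum total cost 562.

For any fixed open set, each township goes to its cheapest open site; total = fixed + service.
{Irby, Ashby}: Sutton→Irby 5·11=55, Kent→Ashby 2·5=10, Holm→Irby 6·9=54, Galt→Irby 7·22=154, Ryde→Irby 3·21=63, Quay→Irby 6·18=108, Norris→Ashby 2·6=12. Service 456; fixed 106; total 562.
{Pell, Irby}: service 478 + fixed 92 = 570
{Pell, Irby, Ashby}: Sutton→Irby 5·11=55, Kent→Ashby 2·5=10, Holm→Pell 3·9=27, Galt→Irby 7·22=154, Ryde→Irby 3·21=63, Quay→Irby 6·18=108, Norris→Ashby 2·6=12. Service 429; fixed 141; total 570.
{Largo, Dover, Pell, Irby, Ashby}: service 393 + fixed 257 = 650
No other subset beats 562.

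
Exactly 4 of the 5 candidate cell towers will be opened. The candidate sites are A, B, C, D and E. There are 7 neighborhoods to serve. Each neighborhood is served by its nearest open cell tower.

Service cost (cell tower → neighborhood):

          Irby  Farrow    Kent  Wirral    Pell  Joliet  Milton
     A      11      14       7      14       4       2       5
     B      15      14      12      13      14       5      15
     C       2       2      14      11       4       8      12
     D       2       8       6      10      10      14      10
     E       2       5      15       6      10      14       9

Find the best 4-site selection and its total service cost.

With exactly 4 open, each neighborhood uses its cheapest among the chosen.
{A, C, D, E}: Irby→C 2, Farrow→C 2, Kent→D 6, Wirral→E 6, Pell→A 4, Joliet→A 2, Milton→A 5. Service cost 27.
{A, B, C, E}: service cost 28
{A, B, D, E}: service cost 30
Among all 5 size-4 choices, {A, C, D, E} is lowest.

Choose A, C, D and E; total service cost 27.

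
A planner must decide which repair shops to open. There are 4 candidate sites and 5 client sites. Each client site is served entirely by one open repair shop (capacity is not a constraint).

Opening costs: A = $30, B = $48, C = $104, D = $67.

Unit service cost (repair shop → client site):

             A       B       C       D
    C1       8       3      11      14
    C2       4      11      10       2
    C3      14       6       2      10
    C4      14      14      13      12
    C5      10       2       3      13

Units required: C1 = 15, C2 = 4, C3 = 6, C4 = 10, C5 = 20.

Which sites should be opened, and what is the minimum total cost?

Open B only; minimum total cost 353.

For any fixed open set, each client site goes to its cheapest open site; total = fixed + service.
{B}: C1→B 3·15=45, C2→B 11·4=44, C3→B 6·6=36, C4→B 14·10=140, C5→B 2·20=40. Service 305; fixed 48; total 353.
{A, B}: service 277 + fixed 78 = 355
{B, D}: C1→B 3·15=45, C2→D 2·4=8, C3→B 6·6=36, C4→D 12·10=120, C5→B 2·20=40. Service 249; fixed 115; total 364.
{A, B, C, D}: service 225 + fixed 249 = 474
No other subset beats 353.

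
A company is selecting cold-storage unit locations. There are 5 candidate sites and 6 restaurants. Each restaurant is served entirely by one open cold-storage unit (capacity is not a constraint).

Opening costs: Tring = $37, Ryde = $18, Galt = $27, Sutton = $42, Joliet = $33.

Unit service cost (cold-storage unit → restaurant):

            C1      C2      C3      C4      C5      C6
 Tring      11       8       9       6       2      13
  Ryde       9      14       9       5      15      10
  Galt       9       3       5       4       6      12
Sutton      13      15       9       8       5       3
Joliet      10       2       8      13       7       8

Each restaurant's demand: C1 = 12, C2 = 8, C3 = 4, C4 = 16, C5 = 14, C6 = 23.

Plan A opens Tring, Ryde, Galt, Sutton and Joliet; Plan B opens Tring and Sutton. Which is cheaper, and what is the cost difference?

Plan A: {Tring, Ryde, Galt, Sutton, Joliet}: C1→Ryde 9·12=108, C2→Joliet 2·8=16, C3→Galt 5·4=20, C4→Galt 4·16=64, C5→Tring 2·14=28, C6→Sutton 3·23=69. Service 305; fixed 157; total 462.
Plan B: {Tring, Sutton}: C1→Tring 11·12=132, C2→Tring 8·8=64, C3→Tring 9·4=36, C4→Tring 6·16=96, C5→Tring 2·14=28, C6→Sutton 3·23=69. Service 425; fixed 79; total 504.
Difference: |462 − 504| = 42.

Plan A is cheaper by 42.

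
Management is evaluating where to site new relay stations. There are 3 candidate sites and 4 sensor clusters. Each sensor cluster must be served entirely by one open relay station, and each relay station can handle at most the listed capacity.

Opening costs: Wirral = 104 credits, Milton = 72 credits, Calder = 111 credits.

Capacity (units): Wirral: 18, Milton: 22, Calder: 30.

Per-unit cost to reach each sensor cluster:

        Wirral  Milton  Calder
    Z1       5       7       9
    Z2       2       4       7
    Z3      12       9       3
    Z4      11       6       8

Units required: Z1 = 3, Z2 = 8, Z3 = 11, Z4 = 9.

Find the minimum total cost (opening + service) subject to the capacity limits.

Open {Milton, Calder}: Z1→Milton 7·3=21, Z2→Milton 4·8=32, Z3→Calder 3·11=33, Z4→Milton 6·9=54.
Loads: Milton carries 20/22, Calder carries 11/30. Service 140; fixed 183; total 323.
Next best feasible plan costs 329.

Minimum total cost: 323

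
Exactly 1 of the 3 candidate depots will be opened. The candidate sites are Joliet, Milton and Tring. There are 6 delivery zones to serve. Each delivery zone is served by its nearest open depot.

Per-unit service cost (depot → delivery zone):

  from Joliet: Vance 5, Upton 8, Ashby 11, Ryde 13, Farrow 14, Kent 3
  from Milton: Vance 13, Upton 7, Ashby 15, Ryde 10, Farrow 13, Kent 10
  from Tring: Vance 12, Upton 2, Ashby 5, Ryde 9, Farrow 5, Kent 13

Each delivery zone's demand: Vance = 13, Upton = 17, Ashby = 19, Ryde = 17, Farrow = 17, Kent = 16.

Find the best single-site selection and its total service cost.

With exactly 1 open, each delivery zone uses its cheapest among the chosen.
{Tring}: Vance→Tring 12·13=156, Upton→Tring 2·17=34, Ashby→Tring 5·19=95, Ryde→Tring 9·17=153, Farrow→Tring 5·17=85, Kent→Tring 13·16=208. Service cost 731.
{Joliet}: service cost 917
{Milton}: service cost 1124
Among all 3 size-1 choices, {Tring} is lowest.

Choose Tring only; total service cost 731.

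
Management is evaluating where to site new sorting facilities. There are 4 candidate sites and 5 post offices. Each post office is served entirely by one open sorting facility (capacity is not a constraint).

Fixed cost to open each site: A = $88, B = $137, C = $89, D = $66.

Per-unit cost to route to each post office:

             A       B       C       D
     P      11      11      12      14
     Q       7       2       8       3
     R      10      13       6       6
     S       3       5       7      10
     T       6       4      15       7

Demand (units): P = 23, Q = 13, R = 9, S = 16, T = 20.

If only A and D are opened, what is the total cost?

Total cost: 668

Each post office is assigned to its cheapest site among the open ones.
{A, D}: P→A 11·23=253, Q→D 3·13=39, R→D 6·9=54, S→A 3·16=48, T→A 6·20=120. Service 514; fixed 154; total 668.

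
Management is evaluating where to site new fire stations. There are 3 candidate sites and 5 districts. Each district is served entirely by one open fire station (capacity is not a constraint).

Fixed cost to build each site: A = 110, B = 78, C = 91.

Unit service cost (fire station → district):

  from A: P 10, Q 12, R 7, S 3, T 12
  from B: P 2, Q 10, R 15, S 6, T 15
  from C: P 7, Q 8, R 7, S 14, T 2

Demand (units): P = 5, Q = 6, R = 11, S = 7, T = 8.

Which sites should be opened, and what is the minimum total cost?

For any fixed open set, each district goes to its cheapest open site; total = fixed + service.
{B, C}: P→B 2·5=10, Q→C 8·6=48, R→C 7·11=77, S→B 6·7=42, T→C 2·8=16. Service 193; fixed 169; total 362.
{C}: service 274 + fixed 91 = 365
{A, C}: service 197 + fixed 201 = 398
{A, B, C}: service 172 + fixed 279 = 451
No other subset beats 362.

Open B and C; minimum total cost 362.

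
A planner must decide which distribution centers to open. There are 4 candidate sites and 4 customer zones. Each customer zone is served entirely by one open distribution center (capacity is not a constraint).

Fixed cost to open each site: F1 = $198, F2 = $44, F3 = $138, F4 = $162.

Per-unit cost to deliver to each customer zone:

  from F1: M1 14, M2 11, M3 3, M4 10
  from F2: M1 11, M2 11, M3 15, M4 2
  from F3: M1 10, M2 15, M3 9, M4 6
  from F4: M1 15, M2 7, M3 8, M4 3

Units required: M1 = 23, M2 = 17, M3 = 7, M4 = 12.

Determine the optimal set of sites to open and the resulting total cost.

Open F2 only; minimum total cost 613.

For any fixed open set, each customer zone goes to its cheapest open site; total = fixed + service.
{F2}: M1→F2 11·23=253, M2→F2 11·17=187, M3→F2 15·7=105, M4→F2 2·12=24. Service 569; fixed 44; total 613.
{F2, F4}: service 452 + fixed 206 = 658
{F2, F3}: service 504 + fixed 182 = 686
{F1, F2, F3, F4}: M1→F3 10·23=230, M2→F4 7·17=119, M3→F1 3·7=21, M4→F2 2·12=24. Service 394; fixed 542; total 936.
No other subset beats 613.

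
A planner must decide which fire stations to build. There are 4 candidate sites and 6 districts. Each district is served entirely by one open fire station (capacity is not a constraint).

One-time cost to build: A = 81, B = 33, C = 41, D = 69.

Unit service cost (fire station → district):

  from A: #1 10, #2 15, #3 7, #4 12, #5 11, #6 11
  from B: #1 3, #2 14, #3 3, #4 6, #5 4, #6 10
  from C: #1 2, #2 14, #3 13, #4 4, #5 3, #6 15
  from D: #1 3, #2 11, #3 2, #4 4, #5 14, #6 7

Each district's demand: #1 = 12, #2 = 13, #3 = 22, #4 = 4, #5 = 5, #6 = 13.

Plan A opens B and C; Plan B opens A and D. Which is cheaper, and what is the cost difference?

Plan A: {B, C}: #1→C 2·12=24, #2→B 14·13=182, #3→B 3·22=66, #4→C 4·4=16, #5→C 3·5=15, #6→B 10·13=130. Service 433; fixed 74; total 507.
Plan B: {A, D}: #1→D 3·12=36, #2→D 11·13=143, #3→D 2·22=44, #4→D 4·4=16, #5→A 11·5=55, #6→D 7·13=91. Service 385; fixed 150; total 535.
Difference: |507 − 535| = 28.

Plan A is cheaper by 28.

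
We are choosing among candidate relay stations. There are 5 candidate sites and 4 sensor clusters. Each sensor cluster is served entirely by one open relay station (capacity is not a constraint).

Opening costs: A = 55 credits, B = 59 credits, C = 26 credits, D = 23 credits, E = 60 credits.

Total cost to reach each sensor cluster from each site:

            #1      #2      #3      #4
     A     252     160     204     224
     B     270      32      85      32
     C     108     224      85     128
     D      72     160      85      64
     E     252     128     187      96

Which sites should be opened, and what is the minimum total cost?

Open B and D; minimum total cost 303.

For any fixed open set, each sensor cluster goes to its cheapest open site; total = fixed + service.
{B, D}: #1→D 72, #2→B 32, #3→B 85, #4→B 32. Service 221; fixed 82; total 303.
{B, C, D}: #1→D 72, #2→B 32, #3→B 85, #4→B 32. Service 221; fixed 108; total 329.
{B, C}: service 257 + fixed 85 = 342
{A, B, C, D, E}: service 221 + fixed 223 = 444
No other subset beats 303.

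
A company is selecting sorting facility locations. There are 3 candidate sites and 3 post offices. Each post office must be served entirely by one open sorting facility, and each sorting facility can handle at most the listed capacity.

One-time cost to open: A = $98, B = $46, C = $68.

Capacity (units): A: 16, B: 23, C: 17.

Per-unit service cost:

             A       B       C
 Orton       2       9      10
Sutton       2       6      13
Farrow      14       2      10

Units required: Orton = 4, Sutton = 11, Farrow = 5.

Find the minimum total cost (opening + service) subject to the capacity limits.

Minimum total cost: 158

Open {B}: Orton→B 9·4=36, Sutton→B 6·11=66, Farrow→B 2·5=10.
Loads: B carries 20/23. Service 112; fixed 46; total 158.
Next best feasible plan costs 184.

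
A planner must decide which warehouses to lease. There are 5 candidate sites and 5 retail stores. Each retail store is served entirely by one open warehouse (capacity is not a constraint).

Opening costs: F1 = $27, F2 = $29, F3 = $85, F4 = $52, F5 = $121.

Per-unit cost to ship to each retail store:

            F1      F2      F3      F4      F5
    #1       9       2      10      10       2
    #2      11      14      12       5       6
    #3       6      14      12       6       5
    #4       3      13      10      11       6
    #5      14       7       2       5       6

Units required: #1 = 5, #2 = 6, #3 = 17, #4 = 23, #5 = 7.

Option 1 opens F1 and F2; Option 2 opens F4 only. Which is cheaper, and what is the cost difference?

Option 1 is cheaper by 170.

Option 1: {F1, F2}: #1→F2 2·5=10, #2→F1 11·6=66, #3→F1 6·17=102, #4→F1 3·23=69, #5→F2 7·7=49. Service 296; fixed 56; total 352.
Option 2: {F4}: #1→F4 10·5=50, #2→F4 5·6=30, #3→F4 6·17=102, #4→F4 11·23=253, #5→F4 5·7=35. Service 470; fixed 52; total 522.
Difference: |352 − 522| = 170.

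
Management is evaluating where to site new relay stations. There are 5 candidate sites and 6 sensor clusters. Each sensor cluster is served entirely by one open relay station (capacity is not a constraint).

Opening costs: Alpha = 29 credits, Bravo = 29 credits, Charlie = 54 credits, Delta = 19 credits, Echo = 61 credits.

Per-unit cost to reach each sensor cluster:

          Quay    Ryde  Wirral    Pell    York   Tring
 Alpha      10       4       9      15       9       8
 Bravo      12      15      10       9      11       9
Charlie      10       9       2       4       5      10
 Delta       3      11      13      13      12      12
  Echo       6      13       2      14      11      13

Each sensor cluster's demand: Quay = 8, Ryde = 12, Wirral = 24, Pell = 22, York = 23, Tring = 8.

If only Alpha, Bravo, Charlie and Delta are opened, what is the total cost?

Each sensor cluster is assigned to its cheapest site among the open ones.
{Alpha, Bravo, Charlie, Delta}: Quay→Delta 3·8=24, Ryde→Alpha 4·12=48, Wirral→Charlie 2·24=48, Pell→Charlie 4·22=88, York→Charlie 5·23=115, Tring→Alpha 8·8=64. Service 387; fixed 131; total 518.

Total cost: 518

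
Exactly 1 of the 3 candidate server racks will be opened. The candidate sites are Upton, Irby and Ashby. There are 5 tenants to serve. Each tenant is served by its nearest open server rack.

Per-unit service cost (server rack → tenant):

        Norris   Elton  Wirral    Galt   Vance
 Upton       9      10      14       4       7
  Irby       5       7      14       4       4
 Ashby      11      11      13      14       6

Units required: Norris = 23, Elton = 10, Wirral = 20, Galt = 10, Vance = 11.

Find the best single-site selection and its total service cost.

With exactly 1 open, each tenant uses its cheapest among the chosen.
{Irby}: Norris→Irby 5·23=115, Elton→Irby 7·10=70, Wirral→Irby 14·20=280, Galt→Irby 4·10=40, Vance→Irby 4·11=44. Service cost 549.
{Upton}: service cost 704
{Ashby}: service cost 829
Among all 3 size-1 choices, {Irby} is lowest.

Choose Irby only; total service cost 549.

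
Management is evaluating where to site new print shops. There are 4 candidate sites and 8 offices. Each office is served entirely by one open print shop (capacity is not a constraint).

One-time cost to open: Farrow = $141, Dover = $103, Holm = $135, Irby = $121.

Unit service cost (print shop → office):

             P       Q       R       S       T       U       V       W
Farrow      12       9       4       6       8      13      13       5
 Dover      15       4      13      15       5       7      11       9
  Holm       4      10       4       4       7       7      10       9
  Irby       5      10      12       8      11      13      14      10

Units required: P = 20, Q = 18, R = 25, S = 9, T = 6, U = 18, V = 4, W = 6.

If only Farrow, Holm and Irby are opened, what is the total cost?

Each office is assigned to its cheapest site among the open ones.
{Farrow, Holm, Irby}: P→Holm 4·20=80, Q→Farrow 9·18=162, R→Farrow 4·25=100, S→Holm 4·9=36, T→Holm 7·6=42, U→Holm 7·18=126, V→Holm 10·4=40, W→Farrow 5·6=30. Service 616; fixed 397; total 1013.

Total cost: 1013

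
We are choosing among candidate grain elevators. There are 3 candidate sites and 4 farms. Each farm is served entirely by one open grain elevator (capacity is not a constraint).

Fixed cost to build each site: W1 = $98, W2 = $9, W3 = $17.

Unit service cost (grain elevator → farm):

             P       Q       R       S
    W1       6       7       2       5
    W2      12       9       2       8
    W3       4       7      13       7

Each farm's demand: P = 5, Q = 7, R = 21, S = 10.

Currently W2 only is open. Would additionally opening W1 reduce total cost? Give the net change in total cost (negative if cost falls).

No — net change +24 (cost rises by 24).

Current service cost with {W2}: 245.
Adding W1: each farm re-picks its cheapest; new service cost 171, saving 74.
Extra fixed cost: 98. Net change = 98 − 74 = 24.
(Totals: 254 → 278.)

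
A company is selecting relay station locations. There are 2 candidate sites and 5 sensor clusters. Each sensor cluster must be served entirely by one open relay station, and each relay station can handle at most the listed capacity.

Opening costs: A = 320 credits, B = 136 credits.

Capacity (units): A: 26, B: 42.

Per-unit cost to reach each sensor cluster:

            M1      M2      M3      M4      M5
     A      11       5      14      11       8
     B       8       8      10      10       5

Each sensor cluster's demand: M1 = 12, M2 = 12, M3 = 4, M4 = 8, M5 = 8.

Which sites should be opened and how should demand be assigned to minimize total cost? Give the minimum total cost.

Open {A, B}: M1→B 8·12=96, M2→A 5·12=60, M3→B 10·4=40, M4→B 10·8=80, M5→B 5·8=40.
Loads: A carries 12/26, B carries 32/42. Service 316; fixed 456; total 772.
Next best feasible plan costs 780.

Minimum total cost: 772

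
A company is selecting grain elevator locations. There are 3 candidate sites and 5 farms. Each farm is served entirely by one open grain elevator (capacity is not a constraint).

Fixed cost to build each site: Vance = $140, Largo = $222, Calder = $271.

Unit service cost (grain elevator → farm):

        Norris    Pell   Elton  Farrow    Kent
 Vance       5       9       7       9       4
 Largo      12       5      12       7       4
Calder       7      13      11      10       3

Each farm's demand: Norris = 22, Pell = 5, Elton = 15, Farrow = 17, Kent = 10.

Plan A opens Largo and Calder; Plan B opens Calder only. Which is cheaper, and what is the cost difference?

Plan A: {Largo, Calder}: Norris→Calder 7·22=154, Pell→Largo 5·5=25, Elton→Calder 11·15=165, Farrow→Largo 7·17=119, Kent→Calder 3·10=30. Service 493; fixed 493; total 986.
Plan B: {Calder}: Norris→Calder 7·22=154, Pell→Calder 13·5=65, Elton→Calder 11·15=165, Farrow→Calder 10·17=170, Kent→Calder 3·10=30. Service 584; fixed 271; total 855.
Difference: |986 − 855| = 131.

Plan B is cheaper by 131.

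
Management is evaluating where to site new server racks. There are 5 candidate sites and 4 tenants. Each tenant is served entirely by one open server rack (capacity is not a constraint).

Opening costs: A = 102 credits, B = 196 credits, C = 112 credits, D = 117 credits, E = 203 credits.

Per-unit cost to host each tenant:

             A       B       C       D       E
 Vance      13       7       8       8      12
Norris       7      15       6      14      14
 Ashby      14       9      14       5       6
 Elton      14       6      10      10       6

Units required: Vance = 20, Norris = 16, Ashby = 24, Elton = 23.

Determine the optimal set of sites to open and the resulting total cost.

Open C and D; minimum total cost 835.

For any fixed open set, each tenant goes to its cheapest open site; total = fixed + service.
{C, D}: Vance→C 8·20=160, Norris→C 6·16=96, Ashby→D 5·24=120, Elton→C 10·23=230. Service 606; fixed 229; total 835.
{A, D}: Vance→D 8·20=160, Norris→A 7·16=112, Ashby→D 5·24=120, Elton→D 10·23=230. Service 622; fixed 219; total 841.
{D}: Vance→D 8·20=160, Norris→D 14·16=224, Ashby→D 5·24=120, Elton→D 10·23=230. Service 734; fixed 117; total 851.
{A, B, C, D, E}: Vance→B 7·20=140, Norris→C 6·16=96, Ashby→D 5·24=120, Elton→B 6·23=138. Service 494; fixed 730; total 1224.
No other subset beats 835.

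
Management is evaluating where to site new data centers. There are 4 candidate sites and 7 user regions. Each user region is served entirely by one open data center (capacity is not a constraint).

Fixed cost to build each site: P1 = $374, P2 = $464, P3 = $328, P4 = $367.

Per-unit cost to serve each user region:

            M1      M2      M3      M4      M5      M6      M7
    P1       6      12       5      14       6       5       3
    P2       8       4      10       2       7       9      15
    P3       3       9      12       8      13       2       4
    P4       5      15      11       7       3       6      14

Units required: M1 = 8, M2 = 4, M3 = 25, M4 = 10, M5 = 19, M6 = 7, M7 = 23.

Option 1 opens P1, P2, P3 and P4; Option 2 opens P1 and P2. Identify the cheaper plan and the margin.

Option 2 is cheaper by 593.

Option 1: {P1, P2, P3, P4}: M1→P3 3·8=24, M2→P2 4·4=16, M3→P1 5·25=125, M4→P2 2·10=20, M5→P4 3·19=57, M6→P3 2·7=14, M7→P1 3·23=69. Service 325; fixed 1533; total 1858.
Option 2: {P1, P2}: M1→P1 6·8=48, M2→P2 4·4=16, M3→P1 5·25=125, M4→P2 2·10=20, M5→P1 6·19=114, M6→P1 5·7=35, M7→P1 3·23=69. Service 427; fixed 838; total 1265.
Difference: |1858 − 1265| = 593.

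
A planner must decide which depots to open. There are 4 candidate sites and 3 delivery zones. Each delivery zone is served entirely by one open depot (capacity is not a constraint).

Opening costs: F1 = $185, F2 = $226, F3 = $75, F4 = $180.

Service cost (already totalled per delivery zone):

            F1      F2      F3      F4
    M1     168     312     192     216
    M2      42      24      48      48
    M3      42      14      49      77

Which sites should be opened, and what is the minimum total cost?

For any fixed open set, each delivery zone goes to its cheapest open site; total = fixed + service.
{F3}: M1→F3 192, M2→F3 48, M3→F3 49. Service 289; fixed 75; total 364.
{F1}: service 252 + fixed 185 = 437
{F1, F3}: service 252 + fixed 260 = 512
{F1, F2, F3, F4}: M1→F1 168, M2→F2 24, M3→F2 14. Service 206; fixed 666; total 872.
No other subset beats 364.

Open F3 only; minimum total cost 364.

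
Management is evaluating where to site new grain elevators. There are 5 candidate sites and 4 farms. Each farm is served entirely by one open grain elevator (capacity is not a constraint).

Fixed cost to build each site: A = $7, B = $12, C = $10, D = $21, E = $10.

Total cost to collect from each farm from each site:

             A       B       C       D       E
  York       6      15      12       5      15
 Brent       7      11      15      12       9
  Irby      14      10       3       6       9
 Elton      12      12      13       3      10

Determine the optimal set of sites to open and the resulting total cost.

Open A and C; minimum total cost 45.

For any fixed open set, each farm goes to its cheapest open site; total = fixed + service.
{A, C}: York→A 6, Brent→A 7, Irby→C 3, Elton→A 12. Service 28; fixed 17; total 45.
{A}: York→A 6, Brent→A 7, Irby→A 14, Elton→A 12. Service 39; fixed 7; total 46.
{D}: York→D 5, Brent→D 12, Irby→D 6, Elton→D 3. Service 26; fixed 21; total 47.
{A, B, C, D, E}: York→D 5, Brent→A 7, Irby→C 3, Elton→D 3. Service 18; fixed 60; total 78.
No other subset beats 45.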